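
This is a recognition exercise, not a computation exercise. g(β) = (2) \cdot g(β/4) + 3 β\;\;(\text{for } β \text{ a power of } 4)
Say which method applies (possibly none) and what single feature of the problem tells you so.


Method: the master substitution — the argument shrinks by the factor 4, so measure the index on a logarithmic scale and the recursion becomes a shift.


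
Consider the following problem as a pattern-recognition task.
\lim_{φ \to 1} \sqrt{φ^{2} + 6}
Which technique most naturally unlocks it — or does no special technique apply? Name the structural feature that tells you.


Technique: no special technique — the function is continuous at 1; evaluation is itself the limit, no machinery required.


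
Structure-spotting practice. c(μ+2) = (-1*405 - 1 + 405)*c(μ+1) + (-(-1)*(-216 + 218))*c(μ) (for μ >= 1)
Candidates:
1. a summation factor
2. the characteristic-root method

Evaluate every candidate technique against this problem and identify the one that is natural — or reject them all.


Verdict: the characteristic-root method — try a geometric ansatz r^μ: constant coefficients turn the recurrence into one polynomial equation in r.
- a summation factor — a summation factor telescopes one-step recursions; this one carries higher-order memory.
- the characteristic-root method: applies; the problem has the shape this method handles.


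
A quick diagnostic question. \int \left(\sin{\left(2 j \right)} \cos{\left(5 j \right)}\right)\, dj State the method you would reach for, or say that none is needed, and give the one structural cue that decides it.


Diagnosis: a trigonometric identity — split \sin{\left(2 j \right)} \cos{\left(5 j \right)} with the angle-addition identities: the resulting sum integrates term by term.


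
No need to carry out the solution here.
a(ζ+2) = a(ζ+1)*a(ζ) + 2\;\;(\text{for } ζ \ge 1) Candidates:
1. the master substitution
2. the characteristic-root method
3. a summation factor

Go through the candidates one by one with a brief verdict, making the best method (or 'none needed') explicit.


Verdict: no special technique — a nonlinear dependence on earlier terms breaks linearity, and with it every superposition-based closed form.
- the master substitution — with no divided-index recursive call, reindexing by powers of a base buys nothing.
- the characteristic-root method: nonlinearity rules out exponential-mode superposition from the start.
- a summation factor: no summation factor applies — the rule is not linear in the sequence values.


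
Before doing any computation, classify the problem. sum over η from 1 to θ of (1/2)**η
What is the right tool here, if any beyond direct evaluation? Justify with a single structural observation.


Verdict: the geometric series formula — check a ratio of consecutive terms: it is 1/2, independent of the index, so the geometric formula closes the sum.


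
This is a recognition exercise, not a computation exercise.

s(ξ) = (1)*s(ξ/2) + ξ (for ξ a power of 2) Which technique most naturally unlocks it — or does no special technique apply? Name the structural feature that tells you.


Method: the master substitution — the argument shrinks by the factor 2, so measure the index on a logarithmic scale and the recursion becomes a shift.


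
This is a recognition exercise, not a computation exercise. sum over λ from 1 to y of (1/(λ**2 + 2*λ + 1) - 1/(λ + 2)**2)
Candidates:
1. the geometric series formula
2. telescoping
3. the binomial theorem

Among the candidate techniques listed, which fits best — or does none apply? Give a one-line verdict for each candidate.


Diagnosis: telescoping — this sum is a zipper: each term contributes 1/(λ**2 + 2*λ + 1) and removes the next index's value, which the following term puts back, closing term by term.
- the geometric series formula: the ratio of consecutive terms depends on the index.
- telescoping — yes — fits the structure here.
- the binomial theorem: no binomial coefficients pair up with complementary powers here.


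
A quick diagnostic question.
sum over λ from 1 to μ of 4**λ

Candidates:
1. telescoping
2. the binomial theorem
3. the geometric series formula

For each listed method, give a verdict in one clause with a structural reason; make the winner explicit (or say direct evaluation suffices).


Method: the geometric series formula — term-over-term division gives 4 every time — index-free ratio, geometric sum formula applies.
- telescoping — as presented, consecutive terms share no shifted copy to cancel against — no rewrite is on display to change that.
- the binomial theorem: no binomial coefficients pair with matched powers.
- the geometric series formula: a fit — the right tool for this form.


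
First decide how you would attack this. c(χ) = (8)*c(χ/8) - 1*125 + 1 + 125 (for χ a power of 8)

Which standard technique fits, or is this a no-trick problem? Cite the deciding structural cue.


Best approach: the master substitution — the argument contracts 8-fold per step: reindex χ exponentially and solve the linear recurrence in the new index.


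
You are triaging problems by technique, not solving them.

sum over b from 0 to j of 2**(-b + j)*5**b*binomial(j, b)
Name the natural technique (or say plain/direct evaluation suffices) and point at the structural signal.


Best approach: the binomial theorem — binomial(j, b) weighting matched powers of 5 and 2 is the expanded form of (5 + 2)^j — fold it back up.


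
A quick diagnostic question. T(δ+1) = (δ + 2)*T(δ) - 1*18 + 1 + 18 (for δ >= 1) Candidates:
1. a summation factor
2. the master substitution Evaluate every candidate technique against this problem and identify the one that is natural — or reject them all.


Method: a summation factor — first-order linear but the coefficient δ + 2 moves with the index — divide by the cumulative product and telescope.
- a summation factor: yes, a natural case for it.
- the master substitution: the recursion steps by a constant offset, so exponential reindexing is pointless.


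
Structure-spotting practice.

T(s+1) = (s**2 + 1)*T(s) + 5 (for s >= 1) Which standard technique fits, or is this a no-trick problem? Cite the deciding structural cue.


Best approach: a summation factor — first-order, linear, moving coefficient s**2 + 1: the discrete analogue of an integrating factor handles it.


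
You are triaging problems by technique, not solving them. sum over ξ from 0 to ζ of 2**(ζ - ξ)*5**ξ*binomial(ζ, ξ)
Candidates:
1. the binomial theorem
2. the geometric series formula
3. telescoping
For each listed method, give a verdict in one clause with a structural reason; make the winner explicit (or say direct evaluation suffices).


Diagnosis: the binomial theorem — binomial coefficients against complementary powers of 5 and 2: recognize the binomial expansion and resum.
- the binomial theorem: applies; the problem has the shape this method handles.
- the geometric series formula: the term-to-term ratio changes with the index, so the geometric formula cannot close it.
- telescoping — in the displayed form, no term reappears at a neighboring index to cancel against.


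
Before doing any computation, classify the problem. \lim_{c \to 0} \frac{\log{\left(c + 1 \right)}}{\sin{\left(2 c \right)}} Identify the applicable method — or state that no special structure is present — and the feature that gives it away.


Diagnosis: l'Hôpital's rule (0/0) — both numerator and denominator vanish at 0: the genuine 0/0 indeterminate that l'Hôpital exists for. A first-order expansion at the point is an equally standard path; the rule packages it.


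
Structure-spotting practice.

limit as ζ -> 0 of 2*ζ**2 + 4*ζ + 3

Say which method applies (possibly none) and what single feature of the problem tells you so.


Method: no special technique — the function is continuous at 0; evaluation is itself the limit, no machinery required.


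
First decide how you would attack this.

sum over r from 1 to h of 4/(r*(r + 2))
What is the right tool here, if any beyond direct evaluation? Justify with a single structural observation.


Best approach: telescoping — 4/(r*(r + 2)) hides a difference of shifted reciprocals — decompose it and the middle of the sum vanishes.


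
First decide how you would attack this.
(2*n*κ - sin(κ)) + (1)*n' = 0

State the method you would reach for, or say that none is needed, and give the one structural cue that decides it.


Verdict: a linear integrating factor — linear in the unknown with genuine forcing: multiply through by the exponential of the integrated coefficient and the left side closes into one derivative.


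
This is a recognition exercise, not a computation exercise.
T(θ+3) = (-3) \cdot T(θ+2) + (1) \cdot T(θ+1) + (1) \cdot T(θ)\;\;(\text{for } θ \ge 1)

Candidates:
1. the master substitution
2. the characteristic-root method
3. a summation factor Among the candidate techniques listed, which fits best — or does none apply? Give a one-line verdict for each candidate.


Diagnosis: the characteristic-root method — shift-invariance with fixed coefficients calls for exponential trials; the characteristic polynomial finds every r^θ.
- the master substitution — with no divided-index recursive call, reindexing by powers of a base buys nothing.
- the characteristic-root method: yes, a natural case for it.
- a summation factor — a summation factor telescopes one-step recursions; this one carries higher-order memory.


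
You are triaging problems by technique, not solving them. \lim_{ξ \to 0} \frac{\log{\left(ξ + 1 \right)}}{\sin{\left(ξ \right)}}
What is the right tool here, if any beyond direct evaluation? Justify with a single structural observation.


Diagnosis: l'Hôpital's rule (0/0) — numerator and denominator both vanish at 0 — a genuine 0/0 form, which is exactly when l'Hôpital applies. The standard small-argument limits would also carry it; the rule is the systematic route.


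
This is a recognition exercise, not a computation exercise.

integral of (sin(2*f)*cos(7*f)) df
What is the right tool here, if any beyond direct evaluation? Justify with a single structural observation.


Technique: a trigonometric identity — mixed-frequency products such as sin(2*f)*cos(7*f) are designed for the product-to-sum formula.


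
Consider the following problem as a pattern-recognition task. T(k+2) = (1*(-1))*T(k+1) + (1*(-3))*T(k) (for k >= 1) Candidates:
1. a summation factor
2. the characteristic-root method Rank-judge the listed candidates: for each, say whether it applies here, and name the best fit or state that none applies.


Best approach: the characteristic-root method — try a geometric ansatz r^k: constant coefficients turn the recurrence into one polynomial equation in r.
- a summation factor — a summation factor telescopes one-step recursions; this one carries higher-order memory.
- the characteristic-root method: applicable, and directly so.


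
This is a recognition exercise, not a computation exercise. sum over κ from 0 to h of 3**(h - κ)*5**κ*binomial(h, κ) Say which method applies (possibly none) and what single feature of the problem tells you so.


Best approach: the binomial theorem — binomial(h, κ) weighting matched powers of 5 and 3 is the expanded form of (5 + 3)^h — fold it back up.


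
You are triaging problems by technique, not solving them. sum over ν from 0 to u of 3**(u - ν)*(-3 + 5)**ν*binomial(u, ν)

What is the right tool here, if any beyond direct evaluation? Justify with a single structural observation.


Verdict: the binomial theorem — binomial coefficients against complementary powers of (-3 + 5) and 3: recognize the binomial expansion and resum.


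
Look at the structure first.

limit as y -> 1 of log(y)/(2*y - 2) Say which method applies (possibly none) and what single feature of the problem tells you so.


Diagnosis: l'Hôpital's rule (0/0) — plug in 1: top and bottom both hit zero, so differentiate each and retry. Known elementary limits would finish this too — the rule just bypasses the case analysis.


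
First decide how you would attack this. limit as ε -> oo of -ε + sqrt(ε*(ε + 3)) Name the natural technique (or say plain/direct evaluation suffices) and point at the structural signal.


Technique: conjugate multiplication — neither sqrt(ε*(ε + 3)) nor ε converges alone, so rewrite their difference as a conjugate-rationalized quotient first.


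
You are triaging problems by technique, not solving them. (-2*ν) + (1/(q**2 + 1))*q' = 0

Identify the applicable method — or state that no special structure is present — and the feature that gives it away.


Technique: separation of variables — solved for the derivative, the right side splits multiplicatively into a function of each variable alone — divide and integrate each side. One could also solve this as an exact equation; with each coefficient in its own variable, separating is the same work with fewer steps.


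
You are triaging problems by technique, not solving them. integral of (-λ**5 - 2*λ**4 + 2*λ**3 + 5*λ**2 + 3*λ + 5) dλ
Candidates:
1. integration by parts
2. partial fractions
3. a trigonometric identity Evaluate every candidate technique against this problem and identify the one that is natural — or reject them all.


Verdict: no special technique — every term is a constant multiple of a power of λ; term-wise power-rule integration needs no preliminary transformation.
- integration by parts: splitting off a factor buys nothing — the integrand integrates directly without parts.
- partial fractions: the expression is not a ratio of polynomials that decomposes further.
- a trigonometric identity: with no trigonometric functions present, identity rewriting has no target.


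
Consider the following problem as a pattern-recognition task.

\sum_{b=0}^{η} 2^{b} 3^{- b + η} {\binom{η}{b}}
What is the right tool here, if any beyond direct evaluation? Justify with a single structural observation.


Technique: the binomial theorem — terms weighting {\binom{η}{b}} against matched powers of 2 and 3 reassemble into (2 + 3)^η by the binomial theorem.


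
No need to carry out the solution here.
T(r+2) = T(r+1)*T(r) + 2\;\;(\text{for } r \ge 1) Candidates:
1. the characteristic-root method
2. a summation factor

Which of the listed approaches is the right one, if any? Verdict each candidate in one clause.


Diagnosis: no special technique — the map from one term to the next is curved, not linear, so linear closed-form machinery does not attach.
- the characteristic-root method — nonlinearity rules out exponential-mode superposition from the start.
- a summation factor — no summation factor applies — the rule is not linear in the sequence values.


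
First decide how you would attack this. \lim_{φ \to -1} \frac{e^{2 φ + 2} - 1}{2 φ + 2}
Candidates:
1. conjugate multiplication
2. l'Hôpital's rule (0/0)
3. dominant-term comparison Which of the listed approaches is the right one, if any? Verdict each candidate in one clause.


Diagnosis: l'Hôpital's rule (0/0) — substituting -1 gives 0 over 0; differentiate top and bottom once and re-evaluate. One could equally expand both pieces locally and compare leading terms; the rule does that in one stroke.
- conjugate multiplication: there are no radicals in tension whose conjugate would simplify matters.
- l'Hôpital's rule (0/0): applies; the problem has the shape this method handles.
- dominant-term comparison: this limit is not decided by comparing polynomial growth at infinity.


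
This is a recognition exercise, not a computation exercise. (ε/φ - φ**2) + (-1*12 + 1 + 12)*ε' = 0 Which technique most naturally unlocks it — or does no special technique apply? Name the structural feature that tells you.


Diagnosis: a linear integrating factor — linear in the unknown with genuine forcing: multiply through by the exponential of the integrated coefficient and the left side closes into one derivative.


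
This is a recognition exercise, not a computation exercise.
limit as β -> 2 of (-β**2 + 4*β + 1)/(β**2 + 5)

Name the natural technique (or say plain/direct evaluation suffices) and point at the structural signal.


Method: no special technique — no denominator vanishes and nothing blows up at 2: direct substitution is the whole computation.


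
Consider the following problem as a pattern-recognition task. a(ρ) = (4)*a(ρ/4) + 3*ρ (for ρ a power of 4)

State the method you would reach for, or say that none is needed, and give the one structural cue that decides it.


Verdict: the master substitution — the recursive call is at index ρ/4 rather than a shift, a divide-and-conquer shape — substituting ρ = 4^m linearizes it.


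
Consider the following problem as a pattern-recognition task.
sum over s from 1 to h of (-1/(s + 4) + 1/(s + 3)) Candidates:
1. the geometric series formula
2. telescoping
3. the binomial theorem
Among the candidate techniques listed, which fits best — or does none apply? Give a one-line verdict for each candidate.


Diagnosis: telescoping — difference-of-shifts structure (each term adds 1/(s + 3), then subtracts its one-index-advanced value, which the following term adds back) leaves only the first and last pieces standing.
- the geometric series formula: dividing successive terms gives an index-dependent quantity, not a constant.
- telescoping: yes, a natural case for it.
- the binomial theorem: there is no sum-raised-to-a-power identity hiding in these terms.


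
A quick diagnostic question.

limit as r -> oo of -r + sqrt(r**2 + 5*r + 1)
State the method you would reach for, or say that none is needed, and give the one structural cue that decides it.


Verdict: conjugate multiplication — divergence minus divergence hides a finite answer — expose it by pairing sqrt(r**2 + 5*r + 1) - r with its conjugate.


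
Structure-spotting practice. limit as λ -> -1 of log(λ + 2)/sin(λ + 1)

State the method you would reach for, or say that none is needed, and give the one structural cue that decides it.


Verdict: l'Hôpital's rule (0/0) — both numerator and denominator vanish at -1: the genuine 0/0 indeterminate that l'Hôpital exists for. A local series expansion at the point resolves it as well; the rule is the packaged version of that step.


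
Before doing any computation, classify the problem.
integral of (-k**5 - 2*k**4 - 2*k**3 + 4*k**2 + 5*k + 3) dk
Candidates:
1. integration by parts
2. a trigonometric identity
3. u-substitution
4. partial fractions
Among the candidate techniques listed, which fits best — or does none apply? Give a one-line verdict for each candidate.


Method: no special technique — a term-by-term power-rule job in k; no substitution or rearrangement earns its keep here.
- integration by parts — splitting off a factor buys nothing — the integrand integrates directly without parts.
- a trigonometric identity — with no trigonometric functions present, identity rewriting has no target.
- u-substitution — any workable substitution here is cosmetic — the integrand is already in directly integrable form.
- partial fractions: the expression is not a ratio of polynomials that decomposes further.


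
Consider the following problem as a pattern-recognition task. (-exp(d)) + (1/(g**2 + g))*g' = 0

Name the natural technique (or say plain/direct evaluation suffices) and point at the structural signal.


Best approach: separation of variables — the derivative equals a pure function of d (namely exp(d)) times a pure function of g (namely g**2 + g); divide and integrate each side. Rearranged, this also fits the Bernoulli template directly; separation reads the product structure as given.


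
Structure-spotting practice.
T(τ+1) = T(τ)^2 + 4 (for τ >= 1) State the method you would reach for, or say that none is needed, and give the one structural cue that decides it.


Verdict: no special technique — this one you iterate or analyze qualitatively: the nonlinearity defeats linear solution methods.


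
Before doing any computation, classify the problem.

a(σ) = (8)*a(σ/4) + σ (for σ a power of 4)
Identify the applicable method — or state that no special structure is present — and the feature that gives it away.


Verdict: the master substitution — treat m = log base 4 of σ as the new clock: one recursion step advances m by one while σ scales by 4.


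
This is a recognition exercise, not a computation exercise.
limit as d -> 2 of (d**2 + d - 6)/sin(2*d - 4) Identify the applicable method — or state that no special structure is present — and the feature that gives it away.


Technique: l'Hôpital's rule (0/0) — substituting 2 gives 0 over 0; differentiate top and bottom once and re-evaluate. Expanding numerator and denominator to first order gives the same value — the rule automates exactly that.


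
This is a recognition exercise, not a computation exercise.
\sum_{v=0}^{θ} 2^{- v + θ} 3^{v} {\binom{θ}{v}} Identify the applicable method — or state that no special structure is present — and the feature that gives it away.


Technique: the binomial theorem — binomial coefficients against complementary powers of 3 and 2: recognize the binomial expansion and resum.


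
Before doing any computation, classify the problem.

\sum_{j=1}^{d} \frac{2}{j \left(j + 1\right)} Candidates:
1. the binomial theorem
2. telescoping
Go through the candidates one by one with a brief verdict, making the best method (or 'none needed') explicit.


Method: telescoping — \frac{2}{j \left(j + 1\right)} decomposes into shift-paired simple fractions; the series telescopes to finitely many boundary pieces.
- the binomial theorem: no binomial coefficients pair up with complementary powers here.
- telescoping — a fit — the right tool for this form.


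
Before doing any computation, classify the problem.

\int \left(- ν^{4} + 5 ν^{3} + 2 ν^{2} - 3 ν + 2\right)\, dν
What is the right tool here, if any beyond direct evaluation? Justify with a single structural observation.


Technique: no special technique — a term-by-term power-rule job in ν; no substitution or rearrangement earns its keep here.


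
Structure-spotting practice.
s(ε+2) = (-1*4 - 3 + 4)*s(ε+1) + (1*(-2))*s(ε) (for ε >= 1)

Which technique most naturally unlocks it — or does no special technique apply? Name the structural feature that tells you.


Technique: the characteristic-root method — try a geometric ansatz r^ε: constant coefficients turn the recurrence into one polynomial equation in r.


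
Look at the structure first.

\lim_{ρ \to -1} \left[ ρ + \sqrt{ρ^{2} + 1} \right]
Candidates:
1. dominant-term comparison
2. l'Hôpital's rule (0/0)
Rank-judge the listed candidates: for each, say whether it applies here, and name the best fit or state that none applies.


Technique: no special technique — no denominator vanishes and nothing blows up at -1: direct substitution is the whole computation.
- dominant-term comparison: no dominant-degree comparison decides it.
- l'Hôpital's rule (0/0) — evaluation at the point is determinate, so the rule has nothing to repair.


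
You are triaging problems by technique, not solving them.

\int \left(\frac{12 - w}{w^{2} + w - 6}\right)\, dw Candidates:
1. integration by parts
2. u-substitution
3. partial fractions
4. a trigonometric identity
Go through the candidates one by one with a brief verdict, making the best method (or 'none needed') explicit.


Verdict: partial fractions — the integrand is a proper rational function and its denominator w^{2} + w - 6 factors into distinct pieces, so it splits into simple fractions.
- integration by parts — the nonconstant-polynomial-times-standard-kernel pattern (an exp, sine, cosine, or logarithm partner) is absent.
- u-substitution — no subexpression of the integrand serves as a whole-integral substitution inner — individual terms may offer their own, but none carries its derivative as a factor of the full integrand; a working change of variable would have to be constructed from outside the expression.
- partial fractions — yes, a natural case for it.
- a trigonometric identity — there is no trigonometric structure at all — the integrand carries no sine or cosine to rewrite.


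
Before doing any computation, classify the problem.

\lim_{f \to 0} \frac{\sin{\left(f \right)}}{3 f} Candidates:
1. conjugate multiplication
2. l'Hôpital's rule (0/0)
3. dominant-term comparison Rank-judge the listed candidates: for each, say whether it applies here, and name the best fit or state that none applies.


Diagnosis: l'Hôpital's rule (0/0) — plug in 0: top and bottom both hit zero, so differentiate each and retry. Expanding numerator and denominator to first order gives the same value — the rule automates exactly that.
- conjugate multiplication: the conjugate move applies to radical differences, which this is not.
- l'Hôpital's rule (0/0) — yes — fits the structure here.
- dominant-term comparison: leading-power comparison does not apply to this form.


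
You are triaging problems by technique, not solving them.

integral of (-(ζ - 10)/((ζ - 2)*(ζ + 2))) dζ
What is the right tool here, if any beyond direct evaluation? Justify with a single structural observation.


Diagnosis: partial fractions — the bottom factors while the top stays lower-degree — split into simple fractions and integrate piece by piece.


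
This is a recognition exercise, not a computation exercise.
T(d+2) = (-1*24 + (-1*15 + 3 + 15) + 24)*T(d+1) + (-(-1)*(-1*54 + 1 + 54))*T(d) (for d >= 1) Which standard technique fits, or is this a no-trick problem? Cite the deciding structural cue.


Method: the characteristic-root method — every coefficient is a fixed number and the forcing is zero — substitute r^d and read off the root equation.


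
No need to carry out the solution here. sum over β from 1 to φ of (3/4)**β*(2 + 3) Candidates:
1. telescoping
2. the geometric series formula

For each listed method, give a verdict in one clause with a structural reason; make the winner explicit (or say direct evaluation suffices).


Best approach: the geometric series formula — each summand is the previous one scaled by 3/4; that constant multiplier is itself the geometric structure.
- telescoping — neither a shifted-difference shape nor integer-spaced poles are present.
- the geometric series formula: yes — fits the structure here.


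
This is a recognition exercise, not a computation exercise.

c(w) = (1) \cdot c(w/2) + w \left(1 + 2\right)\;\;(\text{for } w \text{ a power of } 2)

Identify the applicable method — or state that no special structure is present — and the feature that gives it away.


Diagnosis: the master substitution — the argument contracts 2-fold per step: reindex w exponentially and solve the linear recurrence in the new index.


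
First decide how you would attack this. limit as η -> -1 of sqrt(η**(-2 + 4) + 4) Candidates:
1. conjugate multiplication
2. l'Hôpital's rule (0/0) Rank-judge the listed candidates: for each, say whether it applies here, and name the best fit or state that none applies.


Technique: no special technique — no zero denominators, no indeterminate clash at -1 — substitute and read off the value.
- conjugate multiplication: rationalization has no target — no divergent radical difference appears.
- l'Hôpital's rule (0/0) — evaluation at the point is determinate, so the rule has nothing to repair.


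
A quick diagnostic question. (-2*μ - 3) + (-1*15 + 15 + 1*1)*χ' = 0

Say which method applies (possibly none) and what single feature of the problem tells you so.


Method: no special technique — the slope is a pure function of μ; integrate both sides and be done.


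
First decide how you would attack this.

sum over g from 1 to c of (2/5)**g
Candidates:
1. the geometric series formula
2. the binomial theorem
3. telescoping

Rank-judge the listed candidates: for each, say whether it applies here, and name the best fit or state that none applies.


Technique: the geometric series formula — the ratio of consecutive terms is the constant 2/5, independent of the index — a geometric sum.
- the geometric series formula — applies; the problem has the shape this method handles.
- the binomial theorem: the terms do not reassemble into a binomial power.
- telescoping — the summand is not presented as a shifted difference — a telescoping rewrite may exist, but the displayed structure does not offer one.


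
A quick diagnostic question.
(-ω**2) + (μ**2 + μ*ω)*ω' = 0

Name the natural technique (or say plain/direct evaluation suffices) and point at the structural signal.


Method: the homogeneous substitution — solved for the derivative, the right side is unchanged under scaling μ and ω together — it depends only on the ratio ω/μ, so substitute a single ratio variable. This can also be massaged into Bernoulli form (the roles of the variables may need exchanging); the homogeneous substitution avoids that setup.


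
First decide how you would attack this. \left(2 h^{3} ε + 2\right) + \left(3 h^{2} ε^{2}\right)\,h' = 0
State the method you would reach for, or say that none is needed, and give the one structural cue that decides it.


Diagnosis: the exact-equation method — equality of cross partials is the green light — assemble the potential function term by term.


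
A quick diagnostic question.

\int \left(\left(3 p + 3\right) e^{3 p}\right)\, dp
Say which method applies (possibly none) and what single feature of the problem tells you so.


Verdict: integration by parts — a polynomial factor 3 p + 3 multiplies e^{3 p}; differentiating 3 p + 3 lowers its degree while e^{3 p} integrates cleanly, so parts wins.


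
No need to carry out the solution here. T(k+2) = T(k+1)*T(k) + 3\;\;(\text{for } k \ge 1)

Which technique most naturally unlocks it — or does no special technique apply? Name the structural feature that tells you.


Method: no special technique — this one you iterate or analyze qualitatively: the nonlinearity defeats linear solution methods.


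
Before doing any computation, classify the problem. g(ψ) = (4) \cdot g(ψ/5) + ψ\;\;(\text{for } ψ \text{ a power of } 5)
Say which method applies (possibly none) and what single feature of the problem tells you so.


Diagnosis: the master substitution — the argument contracts 5-fold per step: reindex ψ exponentially and solve the linear recurrence in the new index.


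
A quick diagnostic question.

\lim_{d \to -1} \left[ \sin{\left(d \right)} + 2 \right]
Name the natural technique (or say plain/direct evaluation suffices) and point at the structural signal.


Method: no special technique — the expression is continuous at -1 — substitute and evaluate; no indeterminate form appears.


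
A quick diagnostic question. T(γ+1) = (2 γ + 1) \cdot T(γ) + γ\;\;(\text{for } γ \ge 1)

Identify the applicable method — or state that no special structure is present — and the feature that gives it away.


Diagnosis: a summation factor — the coefficient 2 γ + 1 drifts with the index, so no fixed root exists; normalizing by the cumulative product telescopes it.


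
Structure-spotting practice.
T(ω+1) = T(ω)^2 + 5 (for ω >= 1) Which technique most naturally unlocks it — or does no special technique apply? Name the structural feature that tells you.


Technique: no special technique — once the recursion is nonlinear, characteristic roots, master substitutions, and summation factors are all off the table.


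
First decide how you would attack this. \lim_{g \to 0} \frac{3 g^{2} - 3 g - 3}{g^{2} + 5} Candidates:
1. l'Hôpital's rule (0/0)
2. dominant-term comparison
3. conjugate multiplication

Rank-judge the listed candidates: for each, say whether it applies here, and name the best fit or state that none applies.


Verdict: no special technique — nothing blocks direct substitution at 0: plug in and finish.
- l'Hôpital's rule (0/0) — substituting the point gives a finite value outright — there is no indeterminate clash to repair.
- dominant-term comparison: this limit is not decided by comparing leading-term growth at infinity.
- conjugate multiplication: multiplying by a conjugate would not remove any indeterminacy here.


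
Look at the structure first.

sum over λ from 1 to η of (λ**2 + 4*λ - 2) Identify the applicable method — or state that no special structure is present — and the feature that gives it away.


Diagnosis: no special technique — no ratio, no shift structure, no binomial pattern: sum the constant-multiple powers of λ with known formulas.


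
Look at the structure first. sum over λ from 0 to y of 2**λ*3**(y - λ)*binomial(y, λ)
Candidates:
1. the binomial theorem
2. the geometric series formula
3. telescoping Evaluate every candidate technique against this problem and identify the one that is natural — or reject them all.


Verdict: the binomial theorem — terms weighting binomial(y, λ) against matched powers of 2 and 3 reassemble into (2 + 3)^y by the binomial theorem.
- the binomial theorem — yes, a natural case for it.
- the geometric series formula — the ratio of consecutive terms depends on the index.
- telescoping — the terms as presented offer no neighboring cancellation — a telescoping rewrite may exist, but the displayed structure does not hand one over.


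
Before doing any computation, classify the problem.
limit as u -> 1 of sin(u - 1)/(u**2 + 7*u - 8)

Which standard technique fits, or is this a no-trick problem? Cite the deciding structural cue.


Verdict: l'Hôpital's rule (0/0) — substituting 1 gives 0 over 0; differentiate top and bottom once and re-evaluate. Expanding numerator and denominator to first order gives the same value — the rule automates exactly that.


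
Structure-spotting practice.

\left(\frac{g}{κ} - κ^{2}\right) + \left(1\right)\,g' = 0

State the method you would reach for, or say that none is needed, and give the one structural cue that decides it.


Technique: a linear integrating factor — linear in the unknown with genuine forcing: multiply through by the exponential of the integrated coefficient and the left side closes into one derivative.


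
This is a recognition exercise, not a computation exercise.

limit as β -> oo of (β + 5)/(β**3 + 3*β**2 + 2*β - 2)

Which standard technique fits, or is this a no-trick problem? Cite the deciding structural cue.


Method: dominant-term comparison — growth-rate triage: the leading powers of β decide the limit, everything else is noise. As a single quotient, the ∞/∞ shape would yield to repeated differentiation as well — the growth comparison gets there in one look.


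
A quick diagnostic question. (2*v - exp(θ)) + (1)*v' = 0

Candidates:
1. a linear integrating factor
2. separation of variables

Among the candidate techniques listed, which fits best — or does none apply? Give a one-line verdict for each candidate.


Diagnosis: a linear integrating factor — arrange it as v' + 2·v = (the forcing term) and the integrating factor does the rest.
- a linear integrating factor: applicable, and directly so.
- separation of variables: the two dependences are entangled, not a clean product of one-variable pieces.


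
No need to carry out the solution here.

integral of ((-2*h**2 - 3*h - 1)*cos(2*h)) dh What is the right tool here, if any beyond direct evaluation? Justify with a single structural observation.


Diagnosis: integration by parts — a polynomial -2*h**2 - 3*h - 1 against the kernel cos(2*h) is the signature bounded-ladder case for integration by parts.


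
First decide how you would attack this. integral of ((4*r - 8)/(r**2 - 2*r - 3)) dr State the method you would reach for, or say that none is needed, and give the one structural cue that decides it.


Method: partial fractions — break r**2 - 2*r - 3 into its roots and the integral splits into logarithm-sized bites.


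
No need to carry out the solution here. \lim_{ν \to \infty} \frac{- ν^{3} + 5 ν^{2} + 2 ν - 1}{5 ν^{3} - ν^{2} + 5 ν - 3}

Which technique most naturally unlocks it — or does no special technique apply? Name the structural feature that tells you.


Diagnosis: dominant-term comparison — at large ν only the top-degree terms survive; compare the leading terms and the limit falls out. l'Hôpital's at-infinity variant applies to the expression viewed as a single quotient; the leading-term comparison is the direct route.


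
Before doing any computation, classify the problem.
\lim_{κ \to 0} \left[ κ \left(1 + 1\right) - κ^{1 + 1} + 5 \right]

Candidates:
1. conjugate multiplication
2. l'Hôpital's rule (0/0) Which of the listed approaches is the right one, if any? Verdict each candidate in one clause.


Best approach: no special technique — the expression is continuous at 0 — substitute and evaluate; no indeterminate form appears.
- conjugate multiplication: no divergent radical difference is present for a conjugate pair to cancel.
- l'Hôpital's rule (0/0) — substituting the point produces a determinate value, not a 0 over 0 clash.


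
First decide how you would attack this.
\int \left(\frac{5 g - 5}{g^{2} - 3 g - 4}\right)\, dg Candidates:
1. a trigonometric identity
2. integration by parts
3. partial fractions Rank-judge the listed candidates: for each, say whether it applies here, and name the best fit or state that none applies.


Diagnosis: partial fractions — a proper rational integrand over the factorable g^{2} - 3 g - 4: partial fractions reduce it to elementary pieces.
- a trigonometric identity — with no trigonometric functions present, identity rewriting has no target.
- integration by parts: the integrand does not split as a nonconstant polynomial times an exp, sine, cosine of a linear argument, or logarithm — no polynomial-kernel parts product to differentiate one side of.
- partial fractions: yes, a natural case for it.


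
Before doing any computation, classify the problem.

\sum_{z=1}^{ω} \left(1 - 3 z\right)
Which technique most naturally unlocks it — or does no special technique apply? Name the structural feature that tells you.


Method: no special technique — no cancellation, no constant ratio, no binomial weights — just polynomial terms summed directly.


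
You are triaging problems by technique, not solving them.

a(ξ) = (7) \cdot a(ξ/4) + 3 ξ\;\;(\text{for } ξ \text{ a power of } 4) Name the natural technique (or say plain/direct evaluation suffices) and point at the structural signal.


Verdict: the master substitution — treat m = log base 4 of ξ as the new clock: one recursion step advances m by one while ξ scales by 4.


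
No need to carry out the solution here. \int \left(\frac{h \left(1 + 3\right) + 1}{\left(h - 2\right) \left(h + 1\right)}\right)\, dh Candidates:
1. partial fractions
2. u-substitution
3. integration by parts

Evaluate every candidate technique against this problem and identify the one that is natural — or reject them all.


Technique: partial fractions — the bottom factors while the top stays lower-degree — split into simple fractions and integrate piece by piece.
- partial fractions — applies; the problem has the shape this method handles.
- u-substitution: no subexpression of the integrand serves as a whole-integral substitution inner — individual terms may offer their own, but none carries its derivative as a factor of the full integrand; a working change of variable would have to be constructed from outside the expression.
- integration by parts: the integrand does not split as a nonconstant polynomial times an exp, sine, cosine of a linear argument, or logarithm — no polynomial-kernel parts product to differentiate one side of.


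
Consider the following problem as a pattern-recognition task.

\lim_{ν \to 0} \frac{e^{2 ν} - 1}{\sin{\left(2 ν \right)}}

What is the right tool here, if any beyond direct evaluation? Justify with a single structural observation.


Best approach: l'Hôpital's rule (0/0) — plug in 0: top and bottom both hit zero, so differentiate each and retry. The standard small-argument limits would also carry it; the rule is the systematic route.
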